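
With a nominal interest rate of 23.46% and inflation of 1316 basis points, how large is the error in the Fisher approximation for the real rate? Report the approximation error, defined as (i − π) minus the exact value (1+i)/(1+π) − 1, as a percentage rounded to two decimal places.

Approximate: r ≈ 23.460% − 13.160% = 10.3000%
Exact: (1 + 0.2346)/(1 + 0.1316) − 1 = 9.1022%
Error = 10.3000% − 9.1022% = 1.1978% → 1.20%.

1.20%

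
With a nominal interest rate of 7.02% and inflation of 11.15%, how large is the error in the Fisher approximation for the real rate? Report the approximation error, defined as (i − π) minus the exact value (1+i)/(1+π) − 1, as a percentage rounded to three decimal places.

Approximate: r ≈ 7.020% − 11.150% = -4.1300%
Exact: (1 + 0.0702)/(1 + 0.1115) − 1 = -3.7157%
Error = -4.1300% − (-3.7157%) = -0.4143% → -0.414%.

-0.414%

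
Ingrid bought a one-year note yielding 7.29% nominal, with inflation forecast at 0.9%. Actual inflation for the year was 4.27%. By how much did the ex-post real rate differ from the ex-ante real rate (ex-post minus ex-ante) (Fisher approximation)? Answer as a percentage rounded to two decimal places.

-3.37%

Ex-ante: 7.29% − 0.9% = 6.390%
Ex-post: 7.29% − 4.27% = 3.020%
Difference (ex-post − ex-ante) = -3.3700% → -3.37%.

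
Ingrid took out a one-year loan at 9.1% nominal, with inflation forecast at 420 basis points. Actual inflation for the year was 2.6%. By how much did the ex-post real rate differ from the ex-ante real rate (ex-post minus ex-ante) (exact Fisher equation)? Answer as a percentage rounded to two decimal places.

1.63%

Ex-ante: (1 + 0.0910)/(1 + 0.0420) − 1 = 4.7025%
Ex-post: (1 + 0.0910)/(1 + 0.0260) − 1 = 6.3353%
Difference (ex-post − ex-ante) = 1.6328% → 1.63%.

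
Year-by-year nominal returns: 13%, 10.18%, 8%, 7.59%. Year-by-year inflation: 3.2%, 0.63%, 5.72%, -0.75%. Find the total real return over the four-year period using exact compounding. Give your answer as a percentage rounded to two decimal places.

Compound the nominal returns: 1.1300 × 1.1018 × 1.0800 × 1.0759 = 1.446695.
Compound inflation: 1.0320 × 1.0063 × 1.0572 × 0.9925 = 1.089670.
Deflate: 1.446695 / 1.089670 = 1.327645.
Total real return = 1.327645 − 1 → 32.76%.

32.76%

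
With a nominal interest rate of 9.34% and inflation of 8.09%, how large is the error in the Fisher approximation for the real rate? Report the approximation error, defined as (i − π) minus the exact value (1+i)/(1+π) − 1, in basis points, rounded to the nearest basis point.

Approximate: r ≈ 9.340% − 8.090% = 1.2500%
Exact: (1 + 0.0934)/(1 + 0.0809) − 1 = 1.1564%
Error = 1.2500% − 1.1564% = 0.0936% → 9 basis points.

9 basis points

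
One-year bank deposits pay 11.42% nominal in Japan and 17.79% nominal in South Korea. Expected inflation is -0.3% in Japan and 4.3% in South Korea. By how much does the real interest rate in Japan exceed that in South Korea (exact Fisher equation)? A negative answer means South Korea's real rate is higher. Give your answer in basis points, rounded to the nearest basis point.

-118 basis points

Japan: (1 + 0.1142)/(1 − 0.0030) − 1 = 11.7553%
South Korea: (1 + 0.1779)/(1 + 0.0430) − 1 = 12.9338%
Differential = 11.7553% − 12.9338% = -1.1786% → -118 basis points.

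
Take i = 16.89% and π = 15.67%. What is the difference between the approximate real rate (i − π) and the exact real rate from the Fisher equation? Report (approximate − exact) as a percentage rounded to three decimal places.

0.165%

Approximate: r ≈ 16.890% − 15.670% = 1.2200%
Exact: (1 + 0.1689)/(1 + 0.1567) − 1 = 1.0547%
Error = 1.2200% − 1.0547% = 0.1653% → 0.165%.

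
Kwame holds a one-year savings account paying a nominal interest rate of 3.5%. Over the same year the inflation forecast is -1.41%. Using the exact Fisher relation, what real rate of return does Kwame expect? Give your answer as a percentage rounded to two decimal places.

4.98%

By the Fisher relation, 1 + r = (1 + i)/(1 + π).
1 + r = 1.03500 / 0.98590 = 1.049802
r = 1.049802 − 1 = 4.9802%, i.e. 4.98%.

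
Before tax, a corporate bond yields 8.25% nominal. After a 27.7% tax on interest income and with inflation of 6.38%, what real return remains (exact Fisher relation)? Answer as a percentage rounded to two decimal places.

After-tax nominal return = 8.25% × (1 − 0.277) = 5.96475%.
1 + r = 1.0596475 / 1.06380 = 0.996097
After-tax real rate = 0.996097 − 1 → -0.39%.

-0.39%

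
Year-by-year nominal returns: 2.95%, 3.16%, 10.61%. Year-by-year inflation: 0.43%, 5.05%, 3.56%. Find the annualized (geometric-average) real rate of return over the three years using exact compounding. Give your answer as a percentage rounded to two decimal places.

2.45%

Compound the nominal returns: 1.0295 × 1.0316 × 1.1061 = 1.17471382.
Compound inflation: 1.0043 × 1.0505 × 1.0356 = 1.09257576.
Deflate: 1.17471382 / 1.09257576 = 1.07517836.
Annualized real rate = 1.07517836^(1/3) − 1 = 2.4456% → 2.45%.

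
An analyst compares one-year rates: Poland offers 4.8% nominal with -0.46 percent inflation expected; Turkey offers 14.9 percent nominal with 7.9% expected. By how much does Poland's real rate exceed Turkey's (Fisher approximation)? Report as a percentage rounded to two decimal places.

Poland: 4.8% − (-0.46%) = 5.260%
Turkey: 14.9% − 7.9% = 7.000%
Differential = -1.740% → -1.74%.

-1.74%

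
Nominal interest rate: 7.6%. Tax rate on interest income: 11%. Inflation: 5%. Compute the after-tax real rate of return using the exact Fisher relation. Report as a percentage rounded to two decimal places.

After-tax nominal return = 7.6% × (1 − 0.11) = 6.7640%.
1 + r = 1.06764 / 1.05000 = 1.016800
After-tax real rate = 1.016800 − 1 → 1.68%.

1.68%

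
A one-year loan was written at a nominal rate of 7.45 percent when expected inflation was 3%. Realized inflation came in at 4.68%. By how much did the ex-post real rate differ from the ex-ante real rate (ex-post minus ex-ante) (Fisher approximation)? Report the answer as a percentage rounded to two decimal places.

-1.68%

Ex-ante: 7.45% − 3% = 4.450%
Ex-post: 7.45% − 4.68% = 2.770%
Difference (ex-post − ex-ante) = -1.6800% → -1.68%.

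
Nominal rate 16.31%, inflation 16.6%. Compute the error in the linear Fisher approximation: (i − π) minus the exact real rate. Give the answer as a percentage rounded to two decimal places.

Approximate: r ≈ 16.310% − 16.600% = -0.2900%
Exact: (1 + 0.1631)/(1 + 0.1660) − 1 = -0.2487%
Error = -0.2900% − (-0.2487%) = -0.0413% → -0.04%.

-0.04%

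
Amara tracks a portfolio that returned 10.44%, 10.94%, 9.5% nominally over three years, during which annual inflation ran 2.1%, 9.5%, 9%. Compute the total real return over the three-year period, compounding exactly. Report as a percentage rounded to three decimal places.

10.094%

Nominal growth factor = 1.1044 × 1.1094 × 1.0950 = 1.341617
Price-level growth factor = 1.0210 × 1.0950 × 1.0900 = 1.218615
Real growth factor = 1.341617 / 1.218615 = 1.100937
Total real return = 1.100937 − 1 → 10.094%.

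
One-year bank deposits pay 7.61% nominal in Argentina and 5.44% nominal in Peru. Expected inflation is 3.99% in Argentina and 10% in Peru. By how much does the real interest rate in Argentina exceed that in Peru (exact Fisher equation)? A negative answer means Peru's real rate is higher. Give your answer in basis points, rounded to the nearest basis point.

Argentina: (1 + 0.0761)/(1 + 0.0399) − 1 = 3.4811%
Peru: (1 + 0.0544)/(1 + 0.1000) − 1 = -4.1455%
Differential = 3.4811% − (-4.1455%) = 7.6266% → 763 basis points.

763 basis points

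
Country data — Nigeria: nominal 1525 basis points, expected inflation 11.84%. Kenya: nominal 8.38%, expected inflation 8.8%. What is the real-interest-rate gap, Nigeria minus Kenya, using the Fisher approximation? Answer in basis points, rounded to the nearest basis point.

383 basis points

Nigeria: 15.25% − 11.84% = 3.410%
Kenya: 8.38% − 8.8% = -0.420%
Differential = 3.830% → 383 basis points.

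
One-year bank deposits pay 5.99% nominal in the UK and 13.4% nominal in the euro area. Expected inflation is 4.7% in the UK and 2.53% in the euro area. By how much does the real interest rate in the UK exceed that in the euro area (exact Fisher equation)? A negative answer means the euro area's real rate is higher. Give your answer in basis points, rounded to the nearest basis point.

The UK: (1 + 0.0599)/(1 + 0.0470) − 1 = 1.2321%
The euro area: (1 + 0.1340)/(1 + 0.0253) − 1 = 10.6018%
Differential = 1.2321% − 10.6018% = -9.3697% → -937 basis points.

-937 basis points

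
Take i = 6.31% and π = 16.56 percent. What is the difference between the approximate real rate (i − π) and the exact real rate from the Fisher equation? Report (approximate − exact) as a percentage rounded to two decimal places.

-1.46%

Approximate: r ≈ 6.310% − 16.560% = -10.2500%
Exact: (1 + 0.0631)/(1 + 0.1656) − 1 = -8.7938%
Error = -10.2500% − (-8.7938%) = -1.4562% → -1.46%.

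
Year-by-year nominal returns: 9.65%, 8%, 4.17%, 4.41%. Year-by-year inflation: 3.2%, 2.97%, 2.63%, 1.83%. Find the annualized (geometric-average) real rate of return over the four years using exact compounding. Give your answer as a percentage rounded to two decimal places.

3.78%

Nominal growth factor = 1.0965 × 1.0800 × 1.0417 × 1.0441 = 1.28800382
Price-level growth factor = 1.0320 × 1.0297 × 1.0263 × 1.0183 = 1.11055605
Real growth factor = 1.28800382 / 1.11055605 = 1.15978281
Annualized real rate = 1.15978281^(1/4) − 1 = 3.7753% → 3.78%.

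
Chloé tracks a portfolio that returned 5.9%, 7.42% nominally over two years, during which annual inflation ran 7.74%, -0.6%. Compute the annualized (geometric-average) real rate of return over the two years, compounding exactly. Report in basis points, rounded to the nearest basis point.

Compound the nominal returns: 1.0590 × 1.0742 = 1.13757780.
Compound inflation: 1.0774 × 0.9940 = 1.07093560.
Deflate: 1.13757780 / 1.07093560 = 1.06222802.
Annualized real rate = 1.06222802^(1/2) − 1 = 3.0644% → 306 basis points.

306 basis points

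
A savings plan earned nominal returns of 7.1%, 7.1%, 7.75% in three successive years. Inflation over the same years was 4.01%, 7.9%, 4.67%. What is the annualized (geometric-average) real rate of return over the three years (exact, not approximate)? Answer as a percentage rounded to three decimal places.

1.709%

Nominal growth factor = 1.0710 × 1.0710 × 1.0775 = 1.23593668
Price-level growth factor = 1.0401 × 1.0790 × 1.0467 = 1.17467781
Real growth factor = 1.23593668 / 1.17467781 = 1.05214951
Annualized real rate = 1.05214951^(1/3) − 1 = 1.7089% → 1.709%.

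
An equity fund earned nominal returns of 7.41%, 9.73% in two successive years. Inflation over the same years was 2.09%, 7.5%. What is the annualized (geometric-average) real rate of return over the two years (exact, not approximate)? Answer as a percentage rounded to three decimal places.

Nominal growth factor = 1.0741 × 1.0973 = 1.17860993
Price-level growth factor = 1.0209 × 1.0750 = 1.09746750
Real growth factor = 1.17860993 / 1.09746750 = 1.07393607
Annualized real rate = 1.07393607^(1/2) − 1 = 3.6309% → 3.631%.

3.631%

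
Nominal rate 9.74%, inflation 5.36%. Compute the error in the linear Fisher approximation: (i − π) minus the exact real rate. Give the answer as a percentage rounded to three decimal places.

0.223%

Approximate: r ≈ 9.740% − 5.360% = 4.3800%
Exact: (1 + 0.0974)/(1 + 0.0536) − 1 = 4.1572%
Error = 4.3800% − 4.1572% = 0.2228% → 0.223%.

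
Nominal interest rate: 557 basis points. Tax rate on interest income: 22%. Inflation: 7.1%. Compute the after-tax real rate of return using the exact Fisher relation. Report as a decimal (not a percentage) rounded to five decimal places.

After-tax nominal return = 5.57% × (1 − 0.22) = 4.3446%.
1 + r = 1.043446 / 1.07100 = 0.974273
After-tax real rate = 0.974273 − 1 → -0.02573.

-0.02573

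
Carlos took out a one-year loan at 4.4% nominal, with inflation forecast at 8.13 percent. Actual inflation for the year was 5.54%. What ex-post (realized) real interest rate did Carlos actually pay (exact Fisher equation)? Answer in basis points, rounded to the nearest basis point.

Ex-post: (1 + 0.0440)/(1 + 0.0554) − 1 = -1.0802%
So the realized real rate is -108 basis points.

-108 basis points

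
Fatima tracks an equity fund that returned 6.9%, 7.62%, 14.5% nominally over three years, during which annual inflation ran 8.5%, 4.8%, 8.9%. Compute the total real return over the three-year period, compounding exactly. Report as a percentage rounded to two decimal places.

6.38%

Compound the nominal returns: 1.0690 × 1.0762 × 1.1450 = 1.317274.
Compound inflation: 1.0850 × 1.0480 × 1.0890 = 1.238280.
Deflate: 1.317274 / 1.238280 = 1.063793.
Total real return = 1.063793 − 1 → 6.38%.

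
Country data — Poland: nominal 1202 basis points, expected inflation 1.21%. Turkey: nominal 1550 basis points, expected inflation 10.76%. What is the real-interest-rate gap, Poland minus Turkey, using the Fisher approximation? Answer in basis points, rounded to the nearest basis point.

607 basis points

Poland: 12.02% − 1.21% = 10.810%
Turkey: 15.5% − 10.76% = 4.740%
Differential = 6.070% → 607 basis points.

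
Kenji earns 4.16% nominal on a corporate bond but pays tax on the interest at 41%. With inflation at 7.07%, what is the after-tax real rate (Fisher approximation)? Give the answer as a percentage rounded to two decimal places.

-4.62%

After-tax nominal return = 4.16% × (1 − 0.41) = 2.4544%.
r ≈ 2.4544% − 7.07% → -4.62%.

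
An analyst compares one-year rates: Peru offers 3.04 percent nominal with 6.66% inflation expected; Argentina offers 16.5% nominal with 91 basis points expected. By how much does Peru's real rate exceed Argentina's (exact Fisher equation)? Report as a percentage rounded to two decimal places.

-18.84%

Peru: (1 + 0.0304)/(1 + 0.0666) − 1 = -3.3940%
Argentina: (1 + 0.1650)/(1 + 0.0091) − 1 = 15.4494%
Differential = -3.3940% − 15.4494% = -18.8434% → -18.84%.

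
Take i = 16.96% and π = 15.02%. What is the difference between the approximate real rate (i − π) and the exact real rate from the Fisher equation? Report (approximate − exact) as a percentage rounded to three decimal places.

Approximate: r ≈ 16.960% − 15.020% = 1.9400%
Exact: (1 + 0.1696)/(1 + 0.1502) − 1 = 1.6867%
Error = 1.9400% − 1.6867% = 0.2533% → 0.253%.

0.253%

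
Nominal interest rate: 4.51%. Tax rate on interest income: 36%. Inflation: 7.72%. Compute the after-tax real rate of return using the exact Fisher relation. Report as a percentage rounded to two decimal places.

-4.49%

After-tax nominal return = 4.51% × (1 − 0.36) = 2.8864%.
1 + r = 1.028864 / 1.07720 = 0.955128
After-tax real rate = 0.955128 − 1 → -4.49%.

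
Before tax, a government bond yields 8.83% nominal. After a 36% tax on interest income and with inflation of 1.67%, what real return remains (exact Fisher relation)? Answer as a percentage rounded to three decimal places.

After-tax nominal return = 8.83% × (1 − 0.36) = 5.6512%.
1 + r = 1.056512 / 1.01670 = 1.039158
After-tax real rate = 1.039158 − 1 → 3.916%.

3.916%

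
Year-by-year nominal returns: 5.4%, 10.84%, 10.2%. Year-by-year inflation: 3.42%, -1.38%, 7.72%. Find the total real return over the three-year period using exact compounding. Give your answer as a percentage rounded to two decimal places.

Nominal growth factor = 1.0540 × 1.1084 × 1.1020 = 1.287415
Price-level growth factor = 1.0342 × 0.9862 × 1.0772 = 1.098666
Real growth factor = 1.287415 / 1.098666 = 1.171798
Total real return = 1.171798 − 1 → 17.18%.

17.18%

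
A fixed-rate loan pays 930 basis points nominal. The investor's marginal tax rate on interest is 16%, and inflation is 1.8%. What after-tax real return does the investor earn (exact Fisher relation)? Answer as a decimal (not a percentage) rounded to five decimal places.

0.05906

After-tax nominal return = 9.3% × (1 − 0.16) = 7.8120%.
1 + r = 1.07812 / 1.01800 = 1.059057
After-tax real rate = 1.059057 − 1 → 0.05906.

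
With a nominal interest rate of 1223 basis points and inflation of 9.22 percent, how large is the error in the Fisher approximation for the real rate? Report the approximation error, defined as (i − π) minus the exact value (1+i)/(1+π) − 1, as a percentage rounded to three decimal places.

Approximate: r ≈ 12.230% − 9.220% = 3.0100%
Exact: (1 + 0.1223)/(1 + 0.0922) − 1 = 2.7559%
Error = 3.0100% − 2.7559% = 0.2541% → 0.254%.

0.254%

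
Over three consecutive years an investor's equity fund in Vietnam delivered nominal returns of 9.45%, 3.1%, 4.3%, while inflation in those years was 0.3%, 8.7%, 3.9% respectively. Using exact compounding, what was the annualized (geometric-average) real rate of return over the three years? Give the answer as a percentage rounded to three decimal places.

1.283%

Nominal growth factor = 1.0945 × 1.0310 × 1.0430 = 1.17695197
Price-level growth factor = 1.0030 × 1.0870 × 1.0390 = 1.13278118
Real growth factor = 1.17695197 / 1.13278118 = 1.03899322
Annualized real rate = 1.03899322^(1/3) − 1 = 1.2832% → 1.283%.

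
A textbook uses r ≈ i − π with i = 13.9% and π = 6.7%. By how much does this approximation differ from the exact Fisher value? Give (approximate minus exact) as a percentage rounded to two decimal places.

Approximate: r ≈ 13.900% − 6.700% = 7.2000%
Exact: (1 + 0.1390)/(1 + 0.0670) − 1 = 6.7479%
Error = 7.2000% − 6.7479% = 0.4521% → 0.45%.

0.45%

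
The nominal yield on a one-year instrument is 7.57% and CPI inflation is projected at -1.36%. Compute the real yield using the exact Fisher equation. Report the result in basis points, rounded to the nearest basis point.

905 basis points

1 + r = 1.07570 / 0.98640 = 1.090531
r = 1.090531 − 1 = 9.0531%, i.e. 905 basis points.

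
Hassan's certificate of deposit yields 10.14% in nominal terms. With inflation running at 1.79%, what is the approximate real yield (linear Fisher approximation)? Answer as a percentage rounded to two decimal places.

r ≈ i − π = 10.14% − 1.79% = 8.35%.

8.35%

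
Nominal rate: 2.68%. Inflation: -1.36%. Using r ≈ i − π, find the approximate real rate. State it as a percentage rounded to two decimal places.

r ≈ i − π = 2.68% − (-1.36%) = 4.04%.

4.04%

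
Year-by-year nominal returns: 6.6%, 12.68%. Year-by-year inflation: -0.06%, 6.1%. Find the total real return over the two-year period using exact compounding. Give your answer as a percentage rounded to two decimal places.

Compound the nominal returns: 1.0660 × 1.1268 = 1.201169.
Compound inflation: 0.9994 × 1.0610 = 1.060363.
Deflate: 1.201169 / 1.060363 = 1.132790.
Total real return = 1.132790 − 1 → 13.28%.

13.28%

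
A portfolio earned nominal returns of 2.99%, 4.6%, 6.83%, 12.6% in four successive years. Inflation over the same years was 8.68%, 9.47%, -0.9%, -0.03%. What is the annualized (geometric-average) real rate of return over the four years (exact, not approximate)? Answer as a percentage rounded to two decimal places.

Nominal growth factor = 1.0299 × 1.0460 × 1.0683 × 1.1260 = 1.29586083
Price-level growth factor = 1.0868 × 1.0947 × 0.9910 × 0.9997 = 1.17865878
Real growth factor = 1.29586083 / 1.17865878 = 1.09943679
Annualized real rate = 1.09943679^(1/4) − 1 = 2.3983% → 2.40%.

2.40%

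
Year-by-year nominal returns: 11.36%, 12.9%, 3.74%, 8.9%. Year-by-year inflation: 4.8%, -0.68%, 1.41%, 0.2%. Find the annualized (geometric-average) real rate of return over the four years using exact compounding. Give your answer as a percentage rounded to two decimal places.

Compound the nominal returns: 1.1136 × 1.1290 × 1.0374 × 1.0890 = 1.42035625.
Compound inflation: 1.0480 × 0.9932 × 1.0141 × 1.0020 = 1.05766102.
Deflate: 1.42035625 / 1.05766102 = 1.34292200.
Annualized real rate = 1.34292200^(1/4) − 1 = 7.6497% → 7.65%.

7.65%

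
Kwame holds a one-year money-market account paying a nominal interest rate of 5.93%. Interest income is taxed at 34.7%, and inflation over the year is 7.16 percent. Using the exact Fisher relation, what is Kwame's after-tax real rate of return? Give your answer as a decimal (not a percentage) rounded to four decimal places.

After-tax nominal return = 5.93% × (1 − 0.347) = 3.87229%.
1 + r = 1.0387229 / 1.07160 = 0.969320
After-tax real rate = 0.969320 − 1 → -0.0307.

-0.0307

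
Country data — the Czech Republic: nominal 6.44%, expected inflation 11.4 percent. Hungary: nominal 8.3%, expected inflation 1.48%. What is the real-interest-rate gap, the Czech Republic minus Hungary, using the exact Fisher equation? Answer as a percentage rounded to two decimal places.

The Czech Republic: (1 + 0.0644)/(1 + 0.1140) − 1 = -4.4524%
Hungary: (1 + 0.0830)/(1 + 0.0148) − 1 = 6.7205%
Differential = -4.4524% − 6.7205% = -11.1730% → -11.17%.

-11.17%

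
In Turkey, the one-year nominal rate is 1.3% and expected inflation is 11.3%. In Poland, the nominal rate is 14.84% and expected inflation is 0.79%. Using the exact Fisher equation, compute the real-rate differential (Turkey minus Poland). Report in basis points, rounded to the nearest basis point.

Turkey: (1 + 0.0130)/(1 + 0.1130) − 1 = -8.9847%
Poland: (1 + 0.1484)/(1 + 0.0079) − 1 = 13.9399%
Differential = -8.9847% − 13.9399% = -22.9246% → -2292 basis points.

-2292 basis points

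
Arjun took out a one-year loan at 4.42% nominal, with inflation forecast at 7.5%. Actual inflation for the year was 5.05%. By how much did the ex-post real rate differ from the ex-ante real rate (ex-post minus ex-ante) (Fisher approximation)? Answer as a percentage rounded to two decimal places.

2.45%

Ex-ante: 4.42% − 7.5% = -3.080%
Ex-post: 4.42% − 5.05% = -0.630%
Difference (ex-post − ex-ante) = 2.4500% → 2.45%.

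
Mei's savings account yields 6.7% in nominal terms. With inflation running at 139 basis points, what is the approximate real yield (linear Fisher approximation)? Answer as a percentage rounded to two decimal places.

5.31%

r ≈ i − π = 6.7% − 1.39% = 5.31%.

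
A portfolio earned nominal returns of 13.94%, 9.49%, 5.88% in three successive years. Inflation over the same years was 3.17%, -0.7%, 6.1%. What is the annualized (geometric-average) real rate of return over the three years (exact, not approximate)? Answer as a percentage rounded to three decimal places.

6.713%

Compound the nominal returns: 1.1394 × 1.0949 × 1.0588 = 1.32088377.
Compound inflation: 1.0317 × 0.9930 × 1.0610 = 1.08697126.
Deflate: 1.32088377 / 1.08697126 = 1.21519659.
Annualized real rate = 1.21519659^(1/3) − 1 = 6.7126% → 6.713%.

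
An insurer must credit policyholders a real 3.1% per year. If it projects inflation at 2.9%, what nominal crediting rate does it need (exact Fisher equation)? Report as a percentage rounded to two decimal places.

6.09%

(1 + i) = (1 + r)(1 + π) = 1.03100 × 1.02900 = 1.060899
i = 1.060899 − 1, so the required nominal rate is 6.09%.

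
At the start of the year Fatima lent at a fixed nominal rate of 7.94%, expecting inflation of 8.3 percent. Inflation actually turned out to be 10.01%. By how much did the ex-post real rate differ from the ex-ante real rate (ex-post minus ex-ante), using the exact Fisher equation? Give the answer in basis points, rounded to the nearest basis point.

-155 basis points

Ex-ante: (1 + 0.0794)/(1 + 0.0830) − 1 = -0.3324%
Ex-post: (1 + 0.0794)/(1 + 0.1001) − 1 = -1.8816%
Difference (ex-post − ex-ante) = -1.5492% → -155 basis points.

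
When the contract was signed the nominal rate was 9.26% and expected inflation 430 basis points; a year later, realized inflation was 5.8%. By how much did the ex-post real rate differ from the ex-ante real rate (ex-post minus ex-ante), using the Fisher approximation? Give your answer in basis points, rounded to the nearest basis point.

-150 basis points

Ex-ante: 9.26% − 4.3% = 4.960%
Ex-post: 9.26% − 5.8% = 3.460%
Difference (ex-post − ex-ante) = -1.5000% → -150 basis points.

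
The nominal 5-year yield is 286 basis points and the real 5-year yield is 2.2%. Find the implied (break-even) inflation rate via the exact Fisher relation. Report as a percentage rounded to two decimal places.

(1 + π) = (1 + i)/(1 + r) = 1.02860 / 1.02200 = 1.006458
Break-even inflation = 1.006458 − 1 → 0.65%.

0.65%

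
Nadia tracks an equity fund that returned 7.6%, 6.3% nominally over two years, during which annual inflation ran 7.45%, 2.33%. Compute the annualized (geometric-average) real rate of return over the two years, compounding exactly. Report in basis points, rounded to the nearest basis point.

199 basis points

Compound the nominal returns: 1.0760 × 1.0630 = 1.14378800.
Compound inflation: 1.0745 × 1.0233 = 1.09953585.
Deflate: 1.14378800 / 1.09953585 = 1.04024621.
Annualized real rate = 1.04024621^(1/2) − 1 = 1.9925% → 199 basis points.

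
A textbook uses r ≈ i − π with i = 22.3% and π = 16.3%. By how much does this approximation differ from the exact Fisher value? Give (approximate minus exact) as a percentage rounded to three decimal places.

0.841%

Approximate: r ≈ 22.300% − 16.300% = 6.0000%
Exact: (1 + 0.2230)/(1 + 0.1630) − 1 = 5.1591%
Error = 6.0000% − 5.1591% = 0.8409% → 0.841%.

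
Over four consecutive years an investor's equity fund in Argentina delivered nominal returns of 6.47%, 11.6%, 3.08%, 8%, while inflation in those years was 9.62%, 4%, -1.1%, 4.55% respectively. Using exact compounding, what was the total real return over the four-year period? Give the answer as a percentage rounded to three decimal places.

12.214%

Compound the nominal returns: 1.0647 × 1.1160 × 1.0308 × 1.0800 = 1.322786.
Compound inflation: 1.0962 × 1.0400 × 0.9890 × 1.0455 = 1.178809.
Deflate: 1.322786 / 1.178809 = 1.122138.
Total real return = 1.122138 − 1 → 12.214%.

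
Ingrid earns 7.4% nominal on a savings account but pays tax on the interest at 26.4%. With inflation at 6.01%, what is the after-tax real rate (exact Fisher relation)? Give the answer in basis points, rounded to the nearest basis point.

-53 basis points

After-tax nominal return = 7.4% × (1 − 0.264) = 5.4464%.
1 + r = 1.054464 / 1.06010 = 0.994684
After-tax real rate = 0.994684 − 1 → -53 basis points.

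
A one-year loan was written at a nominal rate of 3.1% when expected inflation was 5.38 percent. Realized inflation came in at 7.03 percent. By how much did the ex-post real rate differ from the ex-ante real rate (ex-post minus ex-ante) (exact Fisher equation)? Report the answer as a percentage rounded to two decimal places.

-1.51%

Ex-ante: (1 + 0.0310)/(1 + 0.0538) − 1 = -2.1636%
Ex-post: (1 + 0.0310)/(1 + 0.0703) − 1 = -3.6719%
Difference (ex-post − ex-ante) = -1.5083% → -1.51%.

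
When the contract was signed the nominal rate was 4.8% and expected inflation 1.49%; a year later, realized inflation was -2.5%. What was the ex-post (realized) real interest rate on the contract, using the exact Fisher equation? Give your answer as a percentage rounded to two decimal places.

7.49%

Ex-post: (1 + 0.0480)/(1 − 0.0250) − 1 = 7.4872%
So the realized real rate is 7.49%.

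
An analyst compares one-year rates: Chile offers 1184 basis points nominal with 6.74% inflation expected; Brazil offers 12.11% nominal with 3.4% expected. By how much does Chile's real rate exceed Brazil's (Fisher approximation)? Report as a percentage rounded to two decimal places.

-3.61%

Chile: 11.84% − 6.74% = 5.100%
Brazil: 12.11% − 3.4% = 8.710%
Differential = -3.610% → -3.61%.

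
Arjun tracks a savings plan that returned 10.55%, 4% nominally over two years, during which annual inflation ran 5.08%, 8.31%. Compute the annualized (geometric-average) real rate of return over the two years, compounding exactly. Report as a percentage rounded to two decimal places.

0.51%

Compound the nominal returns: 1.1055 × 1.0400 = 1.14972000.
Compound inflation: 1.0508 × 1.0831 = 1.13812148.
Deflate: 1.14972000 / 1.13812148 = 1.01019093.
Annualized real rate = 1.01019093^(1/2) − 1 = 0.5083% → 0.51%.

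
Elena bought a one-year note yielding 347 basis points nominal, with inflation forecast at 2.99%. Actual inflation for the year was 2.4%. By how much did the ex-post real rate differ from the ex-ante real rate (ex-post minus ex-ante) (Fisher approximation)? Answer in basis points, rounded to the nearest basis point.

59 basis points

Ex-ante: 3.47% − 2.99% = 0.480%
Ex-post: 3.47% − 2.4% = 1.070%
Difference (ex-post − ex-ante) = 0.5900% → 59 basis points.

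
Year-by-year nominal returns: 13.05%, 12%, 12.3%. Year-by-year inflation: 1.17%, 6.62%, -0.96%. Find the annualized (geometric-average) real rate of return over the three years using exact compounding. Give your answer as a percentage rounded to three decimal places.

Nominal growth factor = 1.1305 × 1.1200 × 1.1230 = 1.42189768
Price-level growth factor = 1.0117 × 1.0662 × 0.9904 = 1.06831926
Real growth factor = 1.42189768 / 1.06831926 = 1.33096699
Annualized real rate = 1.33096699^(1/3) − 1 = 9.9991% → 9.999%.

9.999%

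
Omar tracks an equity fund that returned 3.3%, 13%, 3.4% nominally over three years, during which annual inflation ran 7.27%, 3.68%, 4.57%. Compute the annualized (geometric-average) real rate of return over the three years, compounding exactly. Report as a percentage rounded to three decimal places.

1.245%

Compound the nominal returns: 1.0330 × 1.1300 × 1.0340 = 1.20697786.
Compound inflation: 1.0727 × 1.0368 × 1.0457 = 1.16300177.
Deflate: 1.20697786 / 1.16300177 = 1.03781257.
Annualized real rate = 1.03781257^(1/3) − 1 = 1.2449% → 1.245%.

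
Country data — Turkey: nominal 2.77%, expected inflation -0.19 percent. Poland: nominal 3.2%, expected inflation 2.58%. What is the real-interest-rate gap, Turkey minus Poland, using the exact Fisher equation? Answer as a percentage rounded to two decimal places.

Turkey: (1 + 0.0277)/(1 − 0.0019) − 1 = 2.9656%
Poland: (1 + 0.0320)/(1 + 0.0258) − 1 = 0.6044%
Differential = 2.9656% − 0.6044% = 2.3612% → 2.36%.

2.36%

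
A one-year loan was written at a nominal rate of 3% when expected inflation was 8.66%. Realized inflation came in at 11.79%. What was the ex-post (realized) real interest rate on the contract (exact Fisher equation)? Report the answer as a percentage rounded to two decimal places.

Ex-post: (1 + 0.0300)/(1 + 0.1179) − 1 = -7.8630%
So the realized real rate is -7.86%.

-7.86%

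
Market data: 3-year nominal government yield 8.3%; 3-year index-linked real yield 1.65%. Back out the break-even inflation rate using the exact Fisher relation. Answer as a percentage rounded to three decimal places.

6.542%

(1 + π) = (1 + i)/(1 + r) = 1.08300 / 1.01650 = 1.065421
Break-even inflation = 1.065421 − 1 → 6.542%.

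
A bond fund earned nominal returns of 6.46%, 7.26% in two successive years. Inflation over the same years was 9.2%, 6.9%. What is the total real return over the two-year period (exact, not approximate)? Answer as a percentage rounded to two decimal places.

-2.18%

Compound the nominal returns: 1.0646 × 1.0726 = 1.141890.
Compound inflation: 1.0920 × 1.0690 = 1.167348.
Deflate: 1.141890 / 1.167348 = 0.978192.
Total real return = 0.978192 − 1 → -2.18%.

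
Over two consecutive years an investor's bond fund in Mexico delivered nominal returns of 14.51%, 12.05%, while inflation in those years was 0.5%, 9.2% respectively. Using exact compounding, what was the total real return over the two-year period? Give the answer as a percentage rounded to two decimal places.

Nominal growth factor = 1.1451 × 1.1205 = 1.283085
Price-level growth factor = 1.0050 × 1.0920 = 1.097460
Real growth factor = 1.283085 / 1.097460 = 1.169140
Total real return = 1.169140 − 1 → 16.91%.

16.91%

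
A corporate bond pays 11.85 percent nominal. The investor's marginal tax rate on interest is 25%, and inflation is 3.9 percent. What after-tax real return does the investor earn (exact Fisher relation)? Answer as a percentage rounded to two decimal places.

4.80%

After-tax nominal return = 11.85% × (1 − 0.25) = 8.8875%.
1 + r = 1.088875 / 1.03900 = 1.048003
After-tax real rate = 1.048003 − 1 → 4.80%.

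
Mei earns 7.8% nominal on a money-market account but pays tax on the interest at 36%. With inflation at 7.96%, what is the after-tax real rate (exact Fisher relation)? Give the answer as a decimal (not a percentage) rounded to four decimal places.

-0.0275

After-tax nominal return = 7.8% × (1 − 0.36) = 4.9920%.
1 + r = 1.04992 / 1.07960 = 0.972508
After-tax real rate = 0.972508 − 1 → -0.0275.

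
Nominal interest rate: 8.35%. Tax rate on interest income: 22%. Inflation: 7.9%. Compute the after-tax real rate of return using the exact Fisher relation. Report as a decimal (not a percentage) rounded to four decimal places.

-0.0129

After-tax nominal return = 8.35% × (1 − 0.22) = 6.5130%.
1 + r = 1.06513 / 1.07900 = 0.987146
After-tax real rate = 0.987146 − 1 → -0.0129.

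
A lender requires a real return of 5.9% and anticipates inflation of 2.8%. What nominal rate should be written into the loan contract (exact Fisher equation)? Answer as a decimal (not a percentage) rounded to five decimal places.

(1 + i) = (1 + r)(1 + π) = 1.05900 × 1.02800 = 1.088652
i = 1.088652 − 1, so the required nominal rate is 0.08865.

0.08865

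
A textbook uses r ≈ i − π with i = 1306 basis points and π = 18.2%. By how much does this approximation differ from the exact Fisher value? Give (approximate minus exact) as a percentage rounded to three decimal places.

Approximate: r ≈ 13.060% − 18.200% = -5.1400%
Exact: (1 + 0.1306)/(1 + 0.1820) − 1 = -4.3486%
Error = -5.1400% − (-4.3486%) = -0.7914% → -0.791%.

-0.791%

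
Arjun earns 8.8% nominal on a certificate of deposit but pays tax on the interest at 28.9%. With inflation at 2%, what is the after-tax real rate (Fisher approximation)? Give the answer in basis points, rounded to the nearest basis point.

426 basis points

After-tax nominal return = 8.8% × (1 − 0.289) = 6.2568%.
r ≈ 6.2568% − 2% → 426 basis points.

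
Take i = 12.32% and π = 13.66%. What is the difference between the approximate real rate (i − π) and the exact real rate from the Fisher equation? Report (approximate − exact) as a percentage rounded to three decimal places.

-0.161%

Approximate: r ≈ 12.320% − 13.660% = -1.3400%
Exact: (1 + 0.1232)/(1 + 0.1366) − 1 = -1.1790%
Error = -1.3400% − (-1.1790%) = -0.1610% → -0.161%.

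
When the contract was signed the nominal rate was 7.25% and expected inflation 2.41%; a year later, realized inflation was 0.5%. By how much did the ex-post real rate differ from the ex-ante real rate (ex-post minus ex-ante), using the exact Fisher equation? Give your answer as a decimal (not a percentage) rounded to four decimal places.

0.0199

Ex-ante: (1 + 0.0725)/(1 + 0.0241) − 1 = 4.7261%
Ex-post: (1 + 0.0725)/(1 + 0.0050) − 1 = 6.7164%
Difference (ex-post − ex-ante) = 1.9903% → 0.0199.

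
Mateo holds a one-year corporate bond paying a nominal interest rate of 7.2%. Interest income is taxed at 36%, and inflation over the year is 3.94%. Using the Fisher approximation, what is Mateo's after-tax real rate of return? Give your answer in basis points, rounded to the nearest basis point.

After-tax nominal return = 7.2% × (1 − 0.36) = 4.6080%.
r ≈ 4.6080% − 3.94% → 67 basis points.

67 basis points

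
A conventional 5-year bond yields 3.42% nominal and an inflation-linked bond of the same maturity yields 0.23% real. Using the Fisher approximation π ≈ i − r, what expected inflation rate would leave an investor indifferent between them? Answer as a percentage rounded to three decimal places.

3.190%

π ≈ i − r = 3.42% − 0.23% → 3.190%.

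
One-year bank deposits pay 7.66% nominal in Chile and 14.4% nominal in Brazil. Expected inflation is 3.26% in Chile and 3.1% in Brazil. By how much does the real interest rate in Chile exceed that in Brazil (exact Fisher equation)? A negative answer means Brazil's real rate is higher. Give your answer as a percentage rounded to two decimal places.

-6.70%

Chile: (1 + 0.0766)/(1 + 0.0326) − 1 = 4.2611%
Brazil: (1 + 0.1440)/(1 + 0.0310) − 1 = 10.9602%
Differential = 4.2611% − 10.9602% = -6.6991% → -6.70%.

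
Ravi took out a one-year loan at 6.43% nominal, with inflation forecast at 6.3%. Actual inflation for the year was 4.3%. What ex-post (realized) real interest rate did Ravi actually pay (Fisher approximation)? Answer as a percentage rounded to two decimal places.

2.13%

Ex-post: 6.43% − 4.3% = 2.130%
So the realized real rate is 2.13%.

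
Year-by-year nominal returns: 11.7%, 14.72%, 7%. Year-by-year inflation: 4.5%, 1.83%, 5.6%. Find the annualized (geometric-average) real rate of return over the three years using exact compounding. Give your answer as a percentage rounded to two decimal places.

6.86%

Nominal growth factor = 1.1170 × 1.1472 × 1.0700 = 1.37112197
Price-level growth factor = 1.0450 × 1.0183 × 1.0560 = 1.12371442
Real growth factor = 1.37112197 / 1.12371442 = 1.22016942
Annualized real rate = 1.22016942^(1/3) − 1 = 6.8579% → 6.86%.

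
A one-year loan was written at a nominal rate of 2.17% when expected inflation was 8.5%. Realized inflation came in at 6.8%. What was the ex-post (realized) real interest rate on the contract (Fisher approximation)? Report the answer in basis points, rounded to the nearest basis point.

Ex-post: 2.17% − 6.8% = -4.630%
So the realized real rate is -463 basis points.

-463 basis points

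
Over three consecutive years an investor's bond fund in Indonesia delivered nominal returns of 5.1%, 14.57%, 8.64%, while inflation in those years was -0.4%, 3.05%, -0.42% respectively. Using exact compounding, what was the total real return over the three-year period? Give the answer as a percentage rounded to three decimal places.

Nominal growth factor = 1.0510 × 1.1457 × 1.0864 = 1.308168
Price-level growth factor = 0.9960 × 1.0305 × 0.9958 = 1.022067
Real growth factor = 1.308168 / 1.022067 = 1.279923
Total real return = 1.279923 − 1 → 27.992%.

27.992%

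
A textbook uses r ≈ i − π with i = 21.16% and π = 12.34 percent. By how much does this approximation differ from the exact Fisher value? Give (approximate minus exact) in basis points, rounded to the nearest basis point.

97 basis points

Approximate: r ≈ 21.160% − 12.340% = 8.8200%
Exact: (1 + 0.2116)/(1 + 0.1234) − 1 = 7.8512%
Error = 8.8200% − 7.8512% = 0.9688% → 97 basis points.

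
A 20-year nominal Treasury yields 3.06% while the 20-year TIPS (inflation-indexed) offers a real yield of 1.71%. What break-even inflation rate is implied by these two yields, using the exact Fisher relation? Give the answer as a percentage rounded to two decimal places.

(1 + π) = (1 + i)/(1 + r) = 1.03060 / 1.01710 = 1.013273
Break-even inflation = 1.013273 − 1 → 1.33%.

1.33%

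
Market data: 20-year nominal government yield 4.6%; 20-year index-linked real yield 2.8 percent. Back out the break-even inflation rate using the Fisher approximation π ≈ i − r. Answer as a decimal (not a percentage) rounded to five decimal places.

0.01800

π ≈ i − r = 4.6% − 2.8% → 0.01800.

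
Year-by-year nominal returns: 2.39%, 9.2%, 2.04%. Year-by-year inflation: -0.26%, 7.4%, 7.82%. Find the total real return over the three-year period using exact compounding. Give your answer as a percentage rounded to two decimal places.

-1.22%

Compound the nominal returns: 1.0239 × 1.0920 × 1.0204 = 1.140908.
Compound inflation: 0.9974 × 1.0740 × 1.0782 = 1.154976.
Deflate: 1.140908 / 1.154976 = 0.987820.
Total real return = 0.987820 − 1 → -1.22%.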